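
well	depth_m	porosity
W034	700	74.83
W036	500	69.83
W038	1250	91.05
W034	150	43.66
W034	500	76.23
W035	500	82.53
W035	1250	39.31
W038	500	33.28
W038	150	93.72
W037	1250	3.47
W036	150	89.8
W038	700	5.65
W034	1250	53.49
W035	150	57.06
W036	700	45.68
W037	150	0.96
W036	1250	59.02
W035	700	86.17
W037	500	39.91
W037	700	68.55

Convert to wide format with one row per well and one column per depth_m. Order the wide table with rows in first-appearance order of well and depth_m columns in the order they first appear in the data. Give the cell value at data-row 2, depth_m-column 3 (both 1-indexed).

59.02

With rows in first-appearance order of well, row 2 is well=W036. depth_m columns in first-appearance order: 700, 500, 1250, 150; column 3 is 1250.
Long rows with well=W036, depth_m=1250: porosity = 59.02.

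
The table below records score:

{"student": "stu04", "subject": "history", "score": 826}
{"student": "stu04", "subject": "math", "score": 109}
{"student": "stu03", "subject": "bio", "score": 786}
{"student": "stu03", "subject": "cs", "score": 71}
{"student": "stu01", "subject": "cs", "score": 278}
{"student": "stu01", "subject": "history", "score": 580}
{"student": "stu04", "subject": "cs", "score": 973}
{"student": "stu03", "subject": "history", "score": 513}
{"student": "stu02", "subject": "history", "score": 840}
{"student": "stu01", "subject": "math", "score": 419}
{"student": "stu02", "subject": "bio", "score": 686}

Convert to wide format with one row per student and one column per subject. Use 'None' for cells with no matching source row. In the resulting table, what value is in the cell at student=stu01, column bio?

No long-format row has student=stu01 and subject=bio, so the cell is None.

None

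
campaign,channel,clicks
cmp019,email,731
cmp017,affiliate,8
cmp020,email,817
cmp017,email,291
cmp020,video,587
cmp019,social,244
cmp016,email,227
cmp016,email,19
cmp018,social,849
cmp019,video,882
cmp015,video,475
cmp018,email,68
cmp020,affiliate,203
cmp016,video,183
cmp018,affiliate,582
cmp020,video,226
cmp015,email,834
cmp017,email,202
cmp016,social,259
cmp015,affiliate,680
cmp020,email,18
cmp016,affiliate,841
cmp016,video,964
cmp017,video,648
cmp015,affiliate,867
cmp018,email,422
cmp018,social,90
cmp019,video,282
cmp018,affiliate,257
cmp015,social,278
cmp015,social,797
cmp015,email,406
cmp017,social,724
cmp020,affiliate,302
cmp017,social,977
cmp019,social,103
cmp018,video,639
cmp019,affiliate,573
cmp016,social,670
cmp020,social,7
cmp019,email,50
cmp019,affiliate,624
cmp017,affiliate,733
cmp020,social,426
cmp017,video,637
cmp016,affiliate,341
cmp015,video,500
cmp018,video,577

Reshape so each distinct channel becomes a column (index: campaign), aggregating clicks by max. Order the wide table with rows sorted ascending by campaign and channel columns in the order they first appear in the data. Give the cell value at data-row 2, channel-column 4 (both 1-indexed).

670

With rows sorted ascending by campaign, row 2 is campaign=cmp016. channel columns in first-appearance order: email, affiliate, video, social; column 4 is social.
Long rows with campaign=cmp016, channel=social: max(259, 670) = 670.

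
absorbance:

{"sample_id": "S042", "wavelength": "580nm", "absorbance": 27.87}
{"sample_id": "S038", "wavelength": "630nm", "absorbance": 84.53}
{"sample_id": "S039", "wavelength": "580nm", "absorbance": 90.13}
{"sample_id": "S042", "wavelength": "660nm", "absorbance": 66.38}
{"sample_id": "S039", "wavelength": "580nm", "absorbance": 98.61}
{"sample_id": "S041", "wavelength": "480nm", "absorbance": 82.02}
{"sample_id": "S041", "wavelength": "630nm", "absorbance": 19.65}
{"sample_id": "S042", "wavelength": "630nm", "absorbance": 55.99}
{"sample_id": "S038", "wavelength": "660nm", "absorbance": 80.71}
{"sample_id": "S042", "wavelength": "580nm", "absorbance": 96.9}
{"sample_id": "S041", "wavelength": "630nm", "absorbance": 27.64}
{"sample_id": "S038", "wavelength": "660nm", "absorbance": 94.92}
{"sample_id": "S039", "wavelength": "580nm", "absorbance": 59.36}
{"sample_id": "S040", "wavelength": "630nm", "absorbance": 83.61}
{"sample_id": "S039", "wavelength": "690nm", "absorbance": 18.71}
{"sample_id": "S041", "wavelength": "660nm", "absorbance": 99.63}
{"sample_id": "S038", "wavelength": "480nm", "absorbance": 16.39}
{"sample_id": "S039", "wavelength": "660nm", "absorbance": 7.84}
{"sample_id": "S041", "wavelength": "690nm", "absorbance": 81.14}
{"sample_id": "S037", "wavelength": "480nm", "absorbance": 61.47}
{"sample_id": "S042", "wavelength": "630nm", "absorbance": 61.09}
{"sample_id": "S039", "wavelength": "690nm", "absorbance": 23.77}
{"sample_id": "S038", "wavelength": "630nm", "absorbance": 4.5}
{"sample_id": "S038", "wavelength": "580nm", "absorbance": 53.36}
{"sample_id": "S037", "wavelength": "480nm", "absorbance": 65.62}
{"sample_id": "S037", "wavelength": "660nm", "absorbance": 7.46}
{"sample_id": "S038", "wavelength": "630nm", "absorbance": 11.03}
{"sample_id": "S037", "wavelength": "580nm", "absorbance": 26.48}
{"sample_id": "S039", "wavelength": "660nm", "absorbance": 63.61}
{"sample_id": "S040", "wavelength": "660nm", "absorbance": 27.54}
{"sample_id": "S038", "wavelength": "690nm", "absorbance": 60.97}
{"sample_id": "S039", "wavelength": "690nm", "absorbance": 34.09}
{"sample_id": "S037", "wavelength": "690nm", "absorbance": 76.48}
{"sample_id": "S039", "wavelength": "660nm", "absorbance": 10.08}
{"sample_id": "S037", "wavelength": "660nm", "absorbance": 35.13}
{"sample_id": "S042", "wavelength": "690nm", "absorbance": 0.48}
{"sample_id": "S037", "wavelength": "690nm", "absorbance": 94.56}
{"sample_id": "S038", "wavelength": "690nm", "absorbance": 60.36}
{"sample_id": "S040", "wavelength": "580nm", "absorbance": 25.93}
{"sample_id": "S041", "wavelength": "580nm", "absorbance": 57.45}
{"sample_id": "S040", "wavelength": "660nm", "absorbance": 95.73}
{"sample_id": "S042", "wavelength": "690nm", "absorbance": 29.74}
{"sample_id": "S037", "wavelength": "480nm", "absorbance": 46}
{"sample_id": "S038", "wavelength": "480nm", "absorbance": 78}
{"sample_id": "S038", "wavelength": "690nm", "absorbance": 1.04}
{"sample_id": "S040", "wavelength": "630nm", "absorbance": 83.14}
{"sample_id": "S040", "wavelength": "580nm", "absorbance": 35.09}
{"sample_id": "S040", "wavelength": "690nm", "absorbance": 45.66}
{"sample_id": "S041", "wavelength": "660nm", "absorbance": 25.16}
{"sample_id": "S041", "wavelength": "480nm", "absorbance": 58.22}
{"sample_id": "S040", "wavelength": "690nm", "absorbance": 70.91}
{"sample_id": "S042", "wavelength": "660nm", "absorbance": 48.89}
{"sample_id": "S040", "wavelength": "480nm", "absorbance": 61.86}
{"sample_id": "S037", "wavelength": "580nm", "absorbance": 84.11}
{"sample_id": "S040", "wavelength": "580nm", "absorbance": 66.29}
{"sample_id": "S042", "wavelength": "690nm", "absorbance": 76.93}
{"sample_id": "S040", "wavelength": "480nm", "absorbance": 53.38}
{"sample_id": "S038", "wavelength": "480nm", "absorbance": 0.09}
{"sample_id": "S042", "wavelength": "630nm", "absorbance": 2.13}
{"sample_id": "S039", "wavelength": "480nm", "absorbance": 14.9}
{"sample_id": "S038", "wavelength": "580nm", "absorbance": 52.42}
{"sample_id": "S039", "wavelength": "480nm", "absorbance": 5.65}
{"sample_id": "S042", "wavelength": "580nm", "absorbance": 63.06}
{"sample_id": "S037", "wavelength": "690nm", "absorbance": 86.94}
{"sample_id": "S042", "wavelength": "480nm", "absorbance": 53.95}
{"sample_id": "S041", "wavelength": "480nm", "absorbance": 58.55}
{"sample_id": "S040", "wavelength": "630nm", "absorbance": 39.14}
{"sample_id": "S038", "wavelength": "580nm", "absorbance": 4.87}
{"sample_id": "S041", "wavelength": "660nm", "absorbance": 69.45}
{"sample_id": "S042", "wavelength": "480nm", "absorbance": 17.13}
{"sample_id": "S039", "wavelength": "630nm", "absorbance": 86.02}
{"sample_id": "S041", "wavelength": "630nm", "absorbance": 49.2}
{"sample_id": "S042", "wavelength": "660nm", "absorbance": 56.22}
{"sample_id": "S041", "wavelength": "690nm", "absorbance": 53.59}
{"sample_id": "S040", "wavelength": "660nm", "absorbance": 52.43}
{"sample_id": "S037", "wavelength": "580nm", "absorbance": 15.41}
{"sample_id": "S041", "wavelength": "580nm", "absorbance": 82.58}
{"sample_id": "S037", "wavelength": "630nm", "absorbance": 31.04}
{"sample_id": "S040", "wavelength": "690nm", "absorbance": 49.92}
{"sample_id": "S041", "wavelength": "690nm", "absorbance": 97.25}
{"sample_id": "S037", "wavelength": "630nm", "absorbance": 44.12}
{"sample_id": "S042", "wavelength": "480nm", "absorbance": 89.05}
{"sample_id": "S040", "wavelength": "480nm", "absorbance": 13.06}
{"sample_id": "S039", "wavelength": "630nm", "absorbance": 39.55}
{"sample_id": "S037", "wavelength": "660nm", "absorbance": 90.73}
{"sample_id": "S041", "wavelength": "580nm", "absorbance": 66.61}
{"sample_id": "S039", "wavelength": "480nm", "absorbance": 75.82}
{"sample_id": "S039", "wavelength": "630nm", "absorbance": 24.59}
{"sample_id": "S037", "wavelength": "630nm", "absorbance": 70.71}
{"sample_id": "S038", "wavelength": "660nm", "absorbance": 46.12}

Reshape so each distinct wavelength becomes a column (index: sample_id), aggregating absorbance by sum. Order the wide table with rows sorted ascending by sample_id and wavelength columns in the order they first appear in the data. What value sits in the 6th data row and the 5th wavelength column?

With rows sorted ascending by sample_id, row 6 is sample_id=S042. wavelength columns in first-appearance order: 580nm, 630nm, 660nm, 480nm, 690nm; column 5 is 690nm.
Long rows with sample_id=S042, wavelength=690nm: 0.48 + 29.74 + 76.93 = 107.15.

107.15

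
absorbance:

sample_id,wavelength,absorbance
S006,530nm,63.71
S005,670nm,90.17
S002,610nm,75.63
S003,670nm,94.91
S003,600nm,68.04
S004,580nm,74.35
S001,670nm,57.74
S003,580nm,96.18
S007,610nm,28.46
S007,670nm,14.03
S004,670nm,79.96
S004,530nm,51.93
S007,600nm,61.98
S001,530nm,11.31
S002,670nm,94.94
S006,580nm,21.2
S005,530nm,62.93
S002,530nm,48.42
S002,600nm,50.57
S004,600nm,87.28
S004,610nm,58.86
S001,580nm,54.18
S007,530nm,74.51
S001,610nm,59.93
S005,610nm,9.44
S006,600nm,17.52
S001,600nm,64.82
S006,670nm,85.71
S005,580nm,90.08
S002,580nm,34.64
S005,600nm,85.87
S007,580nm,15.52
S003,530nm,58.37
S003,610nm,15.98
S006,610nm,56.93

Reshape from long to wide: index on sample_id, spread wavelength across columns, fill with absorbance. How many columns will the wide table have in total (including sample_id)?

1 column for sample_id plus 5 distinct wavelength values → 6 columns.

6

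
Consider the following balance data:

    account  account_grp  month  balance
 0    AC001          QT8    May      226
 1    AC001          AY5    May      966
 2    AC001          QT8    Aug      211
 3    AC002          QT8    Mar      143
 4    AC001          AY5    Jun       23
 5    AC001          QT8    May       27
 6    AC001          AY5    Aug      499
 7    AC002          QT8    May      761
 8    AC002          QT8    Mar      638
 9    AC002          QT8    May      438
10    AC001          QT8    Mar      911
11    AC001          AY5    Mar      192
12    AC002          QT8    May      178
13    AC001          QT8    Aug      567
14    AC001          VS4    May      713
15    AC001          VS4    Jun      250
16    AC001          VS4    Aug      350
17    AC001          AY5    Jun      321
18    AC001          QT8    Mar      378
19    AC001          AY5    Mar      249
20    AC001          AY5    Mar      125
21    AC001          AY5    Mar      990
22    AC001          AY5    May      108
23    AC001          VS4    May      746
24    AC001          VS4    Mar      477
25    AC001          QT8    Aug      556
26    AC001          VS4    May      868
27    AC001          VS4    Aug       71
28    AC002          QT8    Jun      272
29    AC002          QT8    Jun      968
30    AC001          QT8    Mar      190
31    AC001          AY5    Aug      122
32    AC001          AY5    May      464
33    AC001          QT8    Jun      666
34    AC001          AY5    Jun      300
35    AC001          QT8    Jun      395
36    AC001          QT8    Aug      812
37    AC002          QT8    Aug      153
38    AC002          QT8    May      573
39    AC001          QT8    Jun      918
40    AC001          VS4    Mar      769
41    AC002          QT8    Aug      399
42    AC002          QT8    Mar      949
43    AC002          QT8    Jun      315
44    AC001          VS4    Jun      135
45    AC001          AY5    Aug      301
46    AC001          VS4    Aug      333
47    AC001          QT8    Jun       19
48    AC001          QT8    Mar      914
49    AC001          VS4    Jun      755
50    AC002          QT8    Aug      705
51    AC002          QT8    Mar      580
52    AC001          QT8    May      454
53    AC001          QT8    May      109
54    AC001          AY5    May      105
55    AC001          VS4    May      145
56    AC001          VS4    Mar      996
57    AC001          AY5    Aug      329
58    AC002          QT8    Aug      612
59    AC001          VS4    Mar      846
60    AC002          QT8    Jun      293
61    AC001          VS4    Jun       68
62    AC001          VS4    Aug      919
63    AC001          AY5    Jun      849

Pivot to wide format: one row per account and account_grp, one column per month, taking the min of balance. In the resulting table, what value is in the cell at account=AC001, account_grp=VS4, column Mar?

Rows with account=AC001, account_grp=VS4 and month=Mar: balance values are 477, 769, 996, 846.
min(477, 769, 996, 846) = 477.

477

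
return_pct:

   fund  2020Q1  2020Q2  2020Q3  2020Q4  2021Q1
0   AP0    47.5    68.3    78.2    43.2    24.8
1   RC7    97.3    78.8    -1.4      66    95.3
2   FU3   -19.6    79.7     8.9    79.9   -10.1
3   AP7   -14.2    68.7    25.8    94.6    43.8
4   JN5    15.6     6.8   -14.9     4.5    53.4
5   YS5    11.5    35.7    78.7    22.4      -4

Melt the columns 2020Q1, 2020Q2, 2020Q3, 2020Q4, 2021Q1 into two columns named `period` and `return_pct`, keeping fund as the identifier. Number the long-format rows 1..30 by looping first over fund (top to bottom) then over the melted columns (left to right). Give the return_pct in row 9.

30 rows total (6 × 5). Row 9: index ⌊(9-1)/5⌋ = 1 into fund → RC7; (9-1) mod 5 = 3 into the melted columns → 2020Q4.
So row 9 is (RC7, 2020Q4, 66); return_pct = 66.

66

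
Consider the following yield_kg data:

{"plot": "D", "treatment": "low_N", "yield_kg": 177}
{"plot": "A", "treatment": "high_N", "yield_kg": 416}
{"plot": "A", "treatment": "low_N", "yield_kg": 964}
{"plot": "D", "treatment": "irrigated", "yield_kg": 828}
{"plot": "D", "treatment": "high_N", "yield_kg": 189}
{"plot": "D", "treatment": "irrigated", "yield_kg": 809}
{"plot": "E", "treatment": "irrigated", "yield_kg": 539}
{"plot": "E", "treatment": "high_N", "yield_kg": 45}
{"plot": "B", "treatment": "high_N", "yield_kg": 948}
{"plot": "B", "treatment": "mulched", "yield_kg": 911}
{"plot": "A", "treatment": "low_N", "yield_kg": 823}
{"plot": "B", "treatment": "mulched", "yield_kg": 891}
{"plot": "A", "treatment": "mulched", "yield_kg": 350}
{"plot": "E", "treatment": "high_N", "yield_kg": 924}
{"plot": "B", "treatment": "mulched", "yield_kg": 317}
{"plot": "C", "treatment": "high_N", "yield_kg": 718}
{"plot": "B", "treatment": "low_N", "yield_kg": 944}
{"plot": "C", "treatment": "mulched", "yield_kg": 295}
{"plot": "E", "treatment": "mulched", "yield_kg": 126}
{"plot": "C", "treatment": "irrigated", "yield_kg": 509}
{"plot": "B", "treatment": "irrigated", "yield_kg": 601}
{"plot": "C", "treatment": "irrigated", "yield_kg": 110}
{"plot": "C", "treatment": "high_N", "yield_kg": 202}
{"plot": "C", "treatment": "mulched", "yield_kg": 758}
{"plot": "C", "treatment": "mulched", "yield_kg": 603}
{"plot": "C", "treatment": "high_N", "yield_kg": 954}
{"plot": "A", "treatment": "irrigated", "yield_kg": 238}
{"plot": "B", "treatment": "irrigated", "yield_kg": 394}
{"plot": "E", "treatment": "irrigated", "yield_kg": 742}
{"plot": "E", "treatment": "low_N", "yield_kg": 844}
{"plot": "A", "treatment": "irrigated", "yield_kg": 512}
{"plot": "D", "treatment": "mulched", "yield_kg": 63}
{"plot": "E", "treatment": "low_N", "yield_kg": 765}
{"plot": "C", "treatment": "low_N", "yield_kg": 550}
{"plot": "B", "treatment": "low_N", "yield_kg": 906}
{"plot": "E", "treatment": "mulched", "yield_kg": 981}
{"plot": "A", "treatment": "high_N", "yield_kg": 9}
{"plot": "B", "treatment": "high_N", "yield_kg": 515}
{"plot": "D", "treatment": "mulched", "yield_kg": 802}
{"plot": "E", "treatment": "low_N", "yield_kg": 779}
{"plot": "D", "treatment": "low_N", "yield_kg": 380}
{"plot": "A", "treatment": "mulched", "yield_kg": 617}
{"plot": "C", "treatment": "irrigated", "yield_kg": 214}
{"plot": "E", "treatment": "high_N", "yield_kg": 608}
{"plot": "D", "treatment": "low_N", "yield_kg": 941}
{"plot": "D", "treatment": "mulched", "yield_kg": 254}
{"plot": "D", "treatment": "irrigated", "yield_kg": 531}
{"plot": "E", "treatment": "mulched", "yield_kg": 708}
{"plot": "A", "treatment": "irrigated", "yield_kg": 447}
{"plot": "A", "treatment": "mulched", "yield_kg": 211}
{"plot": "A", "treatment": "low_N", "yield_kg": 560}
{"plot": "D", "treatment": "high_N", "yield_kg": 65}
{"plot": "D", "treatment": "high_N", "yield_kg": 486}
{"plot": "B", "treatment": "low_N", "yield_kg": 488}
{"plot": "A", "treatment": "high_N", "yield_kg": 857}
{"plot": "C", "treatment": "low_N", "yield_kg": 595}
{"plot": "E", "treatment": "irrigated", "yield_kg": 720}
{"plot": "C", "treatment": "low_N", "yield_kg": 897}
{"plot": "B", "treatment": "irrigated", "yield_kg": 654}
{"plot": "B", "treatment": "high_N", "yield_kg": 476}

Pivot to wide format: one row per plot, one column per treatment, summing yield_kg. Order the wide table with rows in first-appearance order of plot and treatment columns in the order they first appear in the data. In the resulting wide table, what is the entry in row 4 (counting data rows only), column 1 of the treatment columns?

2338

With rows in first-appearance order of plot, row 4 is plot=B. treatment columns in first-appearance order: low_N, high_N, irrigated, mulched; column 1 is low_N.
Long rows with plot=B, treatment=low_N: 944 + 906 + 488 = 2338.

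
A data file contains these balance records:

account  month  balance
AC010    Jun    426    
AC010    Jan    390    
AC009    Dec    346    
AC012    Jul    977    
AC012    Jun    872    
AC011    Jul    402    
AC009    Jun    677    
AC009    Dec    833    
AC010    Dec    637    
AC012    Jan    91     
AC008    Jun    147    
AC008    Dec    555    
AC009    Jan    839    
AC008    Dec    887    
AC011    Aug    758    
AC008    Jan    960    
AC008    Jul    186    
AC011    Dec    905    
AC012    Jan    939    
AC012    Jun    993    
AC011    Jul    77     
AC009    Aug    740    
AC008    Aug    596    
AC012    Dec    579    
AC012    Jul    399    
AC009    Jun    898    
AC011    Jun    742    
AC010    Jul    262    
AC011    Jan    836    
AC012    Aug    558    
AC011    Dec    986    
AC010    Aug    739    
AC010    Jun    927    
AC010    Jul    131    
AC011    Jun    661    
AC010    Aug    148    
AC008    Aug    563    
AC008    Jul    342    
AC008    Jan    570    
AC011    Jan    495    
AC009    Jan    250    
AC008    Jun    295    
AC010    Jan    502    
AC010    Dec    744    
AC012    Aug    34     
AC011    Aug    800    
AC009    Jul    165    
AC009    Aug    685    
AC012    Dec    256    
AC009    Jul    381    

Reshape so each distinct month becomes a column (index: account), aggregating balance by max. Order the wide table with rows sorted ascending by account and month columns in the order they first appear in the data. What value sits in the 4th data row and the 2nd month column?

836

With rows sorted ascending by account, row 4 is account=AC011. month columns in first-appearance order: Jun, Jan, Dec, Jul, Aug; column 2 is Jan.
Long rows with account=AC011, month=Jan: max(836, 495) = 836.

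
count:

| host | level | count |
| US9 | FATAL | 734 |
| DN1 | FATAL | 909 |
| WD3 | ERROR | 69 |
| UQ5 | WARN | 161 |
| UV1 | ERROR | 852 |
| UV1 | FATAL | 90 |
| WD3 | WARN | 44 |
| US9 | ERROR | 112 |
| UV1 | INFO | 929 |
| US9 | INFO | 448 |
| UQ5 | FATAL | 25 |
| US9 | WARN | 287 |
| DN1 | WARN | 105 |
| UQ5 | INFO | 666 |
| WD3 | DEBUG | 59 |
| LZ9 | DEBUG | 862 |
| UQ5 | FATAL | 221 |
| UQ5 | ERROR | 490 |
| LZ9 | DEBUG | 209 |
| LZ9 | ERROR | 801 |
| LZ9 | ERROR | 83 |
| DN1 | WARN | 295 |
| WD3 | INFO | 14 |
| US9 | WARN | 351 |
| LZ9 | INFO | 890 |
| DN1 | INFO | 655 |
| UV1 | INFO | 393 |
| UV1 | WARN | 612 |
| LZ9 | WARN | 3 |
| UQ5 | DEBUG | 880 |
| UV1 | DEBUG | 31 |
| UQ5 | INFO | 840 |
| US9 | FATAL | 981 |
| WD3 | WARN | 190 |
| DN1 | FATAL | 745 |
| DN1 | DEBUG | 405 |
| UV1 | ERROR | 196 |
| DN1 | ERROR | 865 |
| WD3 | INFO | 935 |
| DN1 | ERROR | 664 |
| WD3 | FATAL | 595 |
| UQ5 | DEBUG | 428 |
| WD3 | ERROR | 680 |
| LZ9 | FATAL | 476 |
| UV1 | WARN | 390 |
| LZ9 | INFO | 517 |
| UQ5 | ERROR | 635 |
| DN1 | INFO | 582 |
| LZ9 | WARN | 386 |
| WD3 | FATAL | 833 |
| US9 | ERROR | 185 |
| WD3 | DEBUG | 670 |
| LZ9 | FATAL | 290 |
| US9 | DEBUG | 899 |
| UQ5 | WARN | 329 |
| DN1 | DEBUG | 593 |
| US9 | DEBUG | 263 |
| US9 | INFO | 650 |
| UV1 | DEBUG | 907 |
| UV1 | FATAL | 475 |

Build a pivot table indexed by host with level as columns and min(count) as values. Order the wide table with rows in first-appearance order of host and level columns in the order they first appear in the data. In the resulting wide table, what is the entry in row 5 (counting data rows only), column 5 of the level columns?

With rows in first-appearance order of host, row 5 is host=UV1. level columns in first-appearance order: FATAL, ERROR, WARN, INFO, DEBUG; column 5 is DEBUG.
Long rows with host=UV1, level=DEBUG: min(31, 907) = 31.

31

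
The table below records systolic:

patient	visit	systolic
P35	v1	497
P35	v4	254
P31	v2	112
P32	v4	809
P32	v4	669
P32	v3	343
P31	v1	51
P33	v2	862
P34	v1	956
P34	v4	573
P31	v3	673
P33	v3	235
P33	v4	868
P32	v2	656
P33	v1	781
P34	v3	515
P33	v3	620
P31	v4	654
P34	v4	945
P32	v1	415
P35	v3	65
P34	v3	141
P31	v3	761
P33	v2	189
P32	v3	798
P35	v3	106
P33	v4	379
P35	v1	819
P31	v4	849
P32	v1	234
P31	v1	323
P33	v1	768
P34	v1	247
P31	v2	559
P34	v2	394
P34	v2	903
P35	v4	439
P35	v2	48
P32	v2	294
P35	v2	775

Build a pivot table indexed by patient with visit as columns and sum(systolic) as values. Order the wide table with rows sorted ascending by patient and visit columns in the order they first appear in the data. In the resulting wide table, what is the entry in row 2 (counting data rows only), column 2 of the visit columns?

1478

With rows sorted ascending by patient, row 2 is patient=P32. visit columns in first-appearance order: v1, v4, v2, v3; column 2 is v4.
Long rows with patient=P32, visit=v4: 809 + 669 = 1478.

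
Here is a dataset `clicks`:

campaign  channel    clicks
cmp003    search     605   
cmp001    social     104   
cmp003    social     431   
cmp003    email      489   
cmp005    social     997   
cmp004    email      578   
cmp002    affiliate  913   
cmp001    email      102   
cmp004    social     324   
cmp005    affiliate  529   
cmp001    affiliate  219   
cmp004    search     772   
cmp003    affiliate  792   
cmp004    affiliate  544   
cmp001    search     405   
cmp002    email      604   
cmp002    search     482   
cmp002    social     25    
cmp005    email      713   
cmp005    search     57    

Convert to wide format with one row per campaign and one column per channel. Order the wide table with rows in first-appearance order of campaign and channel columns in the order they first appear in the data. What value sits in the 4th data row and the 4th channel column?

544

With rows in first-appearance order of campaign, row 4 is campaign=cmp004. channel columns in first-appearance order: search, social, email, affiliate; column 4 is affiliate.
Long rows with campaign=cmp004, channel=affiliate: clicks = 544.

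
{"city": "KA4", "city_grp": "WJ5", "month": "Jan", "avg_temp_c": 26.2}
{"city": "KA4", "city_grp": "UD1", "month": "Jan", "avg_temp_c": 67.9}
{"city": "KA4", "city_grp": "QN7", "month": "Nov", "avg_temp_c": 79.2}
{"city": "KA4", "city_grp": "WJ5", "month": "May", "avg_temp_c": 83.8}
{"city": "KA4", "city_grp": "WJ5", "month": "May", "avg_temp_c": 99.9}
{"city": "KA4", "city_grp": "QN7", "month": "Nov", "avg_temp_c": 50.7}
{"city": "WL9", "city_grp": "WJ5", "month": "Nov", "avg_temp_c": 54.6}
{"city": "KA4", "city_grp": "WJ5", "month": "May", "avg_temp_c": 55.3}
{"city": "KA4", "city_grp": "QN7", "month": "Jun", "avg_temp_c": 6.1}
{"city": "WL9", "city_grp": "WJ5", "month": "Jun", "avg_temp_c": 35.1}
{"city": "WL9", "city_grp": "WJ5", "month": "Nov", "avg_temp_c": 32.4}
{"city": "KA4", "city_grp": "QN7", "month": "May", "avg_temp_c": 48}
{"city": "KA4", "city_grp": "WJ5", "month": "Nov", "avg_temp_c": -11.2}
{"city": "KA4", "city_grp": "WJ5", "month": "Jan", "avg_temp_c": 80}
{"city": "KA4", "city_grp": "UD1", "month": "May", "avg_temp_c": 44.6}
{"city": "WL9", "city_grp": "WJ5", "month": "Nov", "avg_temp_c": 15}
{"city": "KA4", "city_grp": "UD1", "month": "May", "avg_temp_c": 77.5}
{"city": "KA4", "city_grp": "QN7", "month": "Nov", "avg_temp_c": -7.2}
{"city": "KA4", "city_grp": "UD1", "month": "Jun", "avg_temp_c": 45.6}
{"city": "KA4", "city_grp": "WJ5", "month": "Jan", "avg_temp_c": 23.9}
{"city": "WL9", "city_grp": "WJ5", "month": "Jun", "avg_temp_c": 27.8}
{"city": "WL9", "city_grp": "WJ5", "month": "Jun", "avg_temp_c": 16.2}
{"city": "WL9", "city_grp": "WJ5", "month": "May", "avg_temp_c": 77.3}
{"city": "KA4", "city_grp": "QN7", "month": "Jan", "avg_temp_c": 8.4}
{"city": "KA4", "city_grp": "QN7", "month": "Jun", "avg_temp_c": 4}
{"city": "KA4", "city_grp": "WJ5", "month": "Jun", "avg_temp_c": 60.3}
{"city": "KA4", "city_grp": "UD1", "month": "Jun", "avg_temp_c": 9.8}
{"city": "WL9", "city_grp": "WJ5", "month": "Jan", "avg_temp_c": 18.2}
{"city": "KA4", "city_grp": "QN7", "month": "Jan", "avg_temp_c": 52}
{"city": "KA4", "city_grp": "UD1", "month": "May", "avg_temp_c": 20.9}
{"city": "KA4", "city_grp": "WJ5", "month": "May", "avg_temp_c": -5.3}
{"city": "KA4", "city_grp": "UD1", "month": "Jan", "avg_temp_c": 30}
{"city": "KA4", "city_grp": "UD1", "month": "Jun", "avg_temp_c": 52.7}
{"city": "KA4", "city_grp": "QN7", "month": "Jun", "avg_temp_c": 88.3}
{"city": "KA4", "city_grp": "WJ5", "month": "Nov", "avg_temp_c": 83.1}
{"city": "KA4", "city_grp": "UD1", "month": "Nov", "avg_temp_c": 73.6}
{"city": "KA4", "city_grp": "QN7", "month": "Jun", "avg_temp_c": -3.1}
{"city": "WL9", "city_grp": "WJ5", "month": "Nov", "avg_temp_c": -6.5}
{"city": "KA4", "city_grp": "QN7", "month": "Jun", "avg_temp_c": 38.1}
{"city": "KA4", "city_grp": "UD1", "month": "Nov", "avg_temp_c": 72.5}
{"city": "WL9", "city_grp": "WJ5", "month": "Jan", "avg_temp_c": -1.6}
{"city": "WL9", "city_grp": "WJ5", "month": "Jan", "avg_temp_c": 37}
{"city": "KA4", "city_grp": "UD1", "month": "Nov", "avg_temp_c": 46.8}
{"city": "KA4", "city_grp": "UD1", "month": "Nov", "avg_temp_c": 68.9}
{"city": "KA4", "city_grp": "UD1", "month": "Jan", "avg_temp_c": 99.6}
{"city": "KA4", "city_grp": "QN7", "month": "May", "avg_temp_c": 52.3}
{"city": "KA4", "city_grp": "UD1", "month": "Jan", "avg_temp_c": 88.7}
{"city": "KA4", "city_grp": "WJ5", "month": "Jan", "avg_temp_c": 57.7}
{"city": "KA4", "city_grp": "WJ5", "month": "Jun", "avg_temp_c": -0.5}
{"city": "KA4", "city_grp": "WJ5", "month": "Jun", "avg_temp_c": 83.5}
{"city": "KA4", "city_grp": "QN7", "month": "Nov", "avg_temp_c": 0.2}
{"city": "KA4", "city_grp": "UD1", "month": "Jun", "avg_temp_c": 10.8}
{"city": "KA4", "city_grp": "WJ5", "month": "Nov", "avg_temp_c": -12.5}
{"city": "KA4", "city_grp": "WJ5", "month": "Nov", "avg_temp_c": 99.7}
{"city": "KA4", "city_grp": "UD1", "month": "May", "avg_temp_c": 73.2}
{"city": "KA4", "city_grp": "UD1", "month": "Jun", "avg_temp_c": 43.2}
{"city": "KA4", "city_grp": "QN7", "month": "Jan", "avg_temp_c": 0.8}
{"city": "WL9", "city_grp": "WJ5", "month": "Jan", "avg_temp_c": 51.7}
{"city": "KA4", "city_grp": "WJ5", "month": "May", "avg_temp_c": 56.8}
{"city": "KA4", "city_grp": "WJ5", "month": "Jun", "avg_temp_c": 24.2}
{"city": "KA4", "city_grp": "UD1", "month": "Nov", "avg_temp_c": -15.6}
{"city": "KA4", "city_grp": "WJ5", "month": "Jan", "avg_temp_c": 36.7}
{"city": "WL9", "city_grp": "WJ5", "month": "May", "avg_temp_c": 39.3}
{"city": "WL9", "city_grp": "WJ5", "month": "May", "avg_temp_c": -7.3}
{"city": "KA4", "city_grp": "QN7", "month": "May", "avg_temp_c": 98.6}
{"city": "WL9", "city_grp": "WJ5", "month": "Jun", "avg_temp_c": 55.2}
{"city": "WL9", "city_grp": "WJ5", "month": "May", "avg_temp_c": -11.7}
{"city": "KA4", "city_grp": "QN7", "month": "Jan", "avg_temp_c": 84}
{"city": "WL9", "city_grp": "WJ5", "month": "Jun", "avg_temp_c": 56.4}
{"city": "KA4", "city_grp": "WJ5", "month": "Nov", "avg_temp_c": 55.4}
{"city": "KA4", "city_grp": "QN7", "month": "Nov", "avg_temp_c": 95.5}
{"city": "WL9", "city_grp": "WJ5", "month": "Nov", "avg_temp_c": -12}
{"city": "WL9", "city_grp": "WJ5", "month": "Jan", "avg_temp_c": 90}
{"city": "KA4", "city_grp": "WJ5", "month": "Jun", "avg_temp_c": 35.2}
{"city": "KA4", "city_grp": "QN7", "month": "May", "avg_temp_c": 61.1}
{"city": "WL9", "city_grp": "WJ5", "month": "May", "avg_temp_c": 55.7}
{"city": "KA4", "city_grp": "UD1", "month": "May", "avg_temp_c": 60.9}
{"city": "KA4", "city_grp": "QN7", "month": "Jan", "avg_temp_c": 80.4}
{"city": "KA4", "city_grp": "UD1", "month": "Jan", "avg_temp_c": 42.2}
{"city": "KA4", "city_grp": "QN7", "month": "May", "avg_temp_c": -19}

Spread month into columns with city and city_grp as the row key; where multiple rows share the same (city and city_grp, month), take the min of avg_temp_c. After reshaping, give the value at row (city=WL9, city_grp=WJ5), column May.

-11.7

Rows with city=WL9, city_grp=WJ5 and month=May: avg_temp_c values are 77.3, 39.3, -7.3, -11.7, 55.7.
min(77.3, 39.3, -7.3, -11.7, 55.7) = -11.7.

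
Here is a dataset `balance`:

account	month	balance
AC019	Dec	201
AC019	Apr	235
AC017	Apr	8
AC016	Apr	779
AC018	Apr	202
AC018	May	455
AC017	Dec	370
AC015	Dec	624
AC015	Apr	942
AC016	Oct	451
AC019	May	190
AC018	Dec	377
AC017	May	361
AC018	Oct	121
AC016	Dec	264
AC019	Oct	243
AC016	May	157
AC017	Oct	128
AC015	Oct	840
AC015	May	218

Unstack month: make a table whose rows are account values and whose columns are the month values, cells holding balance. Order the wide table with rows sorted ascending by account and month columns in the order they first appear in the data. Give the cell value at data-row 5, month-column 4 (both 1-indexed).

243

With rows sorted ascending by account, row 5 is account=AC019. month columns in first-appearance order: Dec, Apr, May, Oct; column 4 is Oct.
Long rows with account=AC019, month=Oct: balance = 243.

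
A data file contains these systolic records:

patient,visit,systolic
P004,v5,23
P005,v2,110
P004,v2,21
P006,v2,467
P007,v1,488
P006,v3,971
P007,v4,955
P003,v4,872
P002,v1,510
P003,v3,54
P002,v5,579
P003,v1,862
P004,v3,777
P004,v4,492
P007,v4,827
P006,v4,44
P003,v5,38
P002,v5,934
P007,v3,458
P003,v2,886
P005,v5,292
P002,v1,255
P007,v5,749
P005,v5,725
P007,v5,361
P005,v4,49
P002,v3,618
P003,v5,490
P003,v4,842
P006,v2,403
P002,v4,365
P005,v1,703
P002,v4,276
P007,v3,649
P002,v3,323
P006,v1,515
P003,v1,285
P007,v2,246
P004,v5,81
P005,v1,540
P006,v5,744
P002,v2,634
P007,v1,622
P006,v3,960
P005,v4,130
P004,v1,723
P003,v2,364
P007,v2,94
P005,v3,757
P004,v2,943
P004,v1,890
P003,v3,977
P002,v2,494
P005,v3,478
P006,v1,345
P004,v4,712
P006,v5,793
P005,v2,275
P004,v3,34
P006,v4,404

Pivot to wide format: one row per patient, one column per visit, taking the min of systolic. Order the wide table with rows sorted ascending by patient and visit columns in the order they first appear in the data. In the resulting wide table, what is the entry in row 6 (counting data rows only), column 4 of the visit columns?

458

With rows sorted ascending by patient, row 6 is patient=P007. visit columns in first-appearance order: v5, v2, v1, v3, v4; column 4 is v3.
Long rows with patient=P007, visit=v3: min(458, 649) = 458.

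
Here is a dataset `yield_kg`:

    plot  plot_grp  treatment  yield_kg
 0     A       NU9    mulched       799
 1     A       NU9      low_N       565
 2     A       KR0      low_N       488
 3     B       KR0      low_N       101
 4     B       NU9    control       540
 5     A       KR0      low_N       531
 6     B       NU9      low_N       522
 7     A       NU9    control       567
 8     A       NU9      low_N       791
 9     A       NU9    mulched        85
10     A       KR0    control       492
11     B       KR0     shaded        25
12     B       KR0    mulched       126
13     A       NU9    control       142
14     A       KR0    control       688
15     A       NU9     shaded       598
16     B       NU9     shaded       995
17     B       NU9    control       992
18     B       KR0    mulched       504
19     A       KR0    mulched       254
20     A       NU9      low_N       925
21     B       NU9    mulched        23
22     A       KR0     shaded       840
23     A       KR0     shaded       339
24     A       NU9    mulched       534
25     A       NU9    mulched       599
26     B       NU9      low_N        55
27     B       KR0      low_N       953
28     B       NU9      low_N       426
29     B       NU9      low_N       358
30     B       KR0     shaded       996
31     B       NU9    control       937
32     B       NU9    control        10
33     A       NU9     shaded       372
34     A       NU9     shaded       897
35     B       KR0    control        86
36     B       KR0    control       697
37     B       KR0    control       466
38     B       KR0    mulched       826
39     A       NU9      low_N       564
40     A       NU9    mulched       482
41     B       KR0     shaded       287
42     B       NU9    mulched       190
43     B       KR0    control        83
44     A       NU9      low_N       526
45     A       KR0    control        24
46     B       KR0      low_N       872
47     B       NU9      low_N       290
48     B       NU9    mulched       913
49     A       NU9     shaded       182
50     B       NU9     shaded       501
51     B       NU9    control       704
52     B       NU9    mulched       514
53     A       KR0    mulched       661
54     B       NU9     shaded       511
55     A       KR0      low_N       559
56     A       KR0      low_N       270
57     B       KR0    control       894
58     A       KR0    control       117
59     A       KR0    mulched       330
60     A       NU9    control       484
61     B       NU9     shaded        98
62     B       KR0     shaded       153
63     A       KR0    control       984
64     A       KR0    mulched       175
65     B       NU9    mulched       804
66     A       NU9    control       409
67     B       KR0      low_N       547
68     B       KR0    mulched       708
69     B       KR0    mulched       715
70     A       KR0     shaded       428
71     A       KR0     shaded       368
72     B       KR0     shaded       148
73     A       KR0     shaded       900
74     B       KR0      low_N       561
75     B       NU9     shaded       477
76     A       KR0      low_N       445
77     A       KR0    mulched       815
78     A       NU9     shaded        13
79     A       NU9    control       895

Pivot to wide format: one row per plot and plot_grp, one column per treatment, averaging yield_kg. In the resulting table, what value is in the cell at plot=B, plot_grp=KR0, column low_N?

Rows with plot=B, plot_grp=KR0 and treatment=low_N: yield_kg values are 101, 953, 872, 547, 561.
(101 + 953 + 872 + 547 + 561) / 5 = 606.80.

606.80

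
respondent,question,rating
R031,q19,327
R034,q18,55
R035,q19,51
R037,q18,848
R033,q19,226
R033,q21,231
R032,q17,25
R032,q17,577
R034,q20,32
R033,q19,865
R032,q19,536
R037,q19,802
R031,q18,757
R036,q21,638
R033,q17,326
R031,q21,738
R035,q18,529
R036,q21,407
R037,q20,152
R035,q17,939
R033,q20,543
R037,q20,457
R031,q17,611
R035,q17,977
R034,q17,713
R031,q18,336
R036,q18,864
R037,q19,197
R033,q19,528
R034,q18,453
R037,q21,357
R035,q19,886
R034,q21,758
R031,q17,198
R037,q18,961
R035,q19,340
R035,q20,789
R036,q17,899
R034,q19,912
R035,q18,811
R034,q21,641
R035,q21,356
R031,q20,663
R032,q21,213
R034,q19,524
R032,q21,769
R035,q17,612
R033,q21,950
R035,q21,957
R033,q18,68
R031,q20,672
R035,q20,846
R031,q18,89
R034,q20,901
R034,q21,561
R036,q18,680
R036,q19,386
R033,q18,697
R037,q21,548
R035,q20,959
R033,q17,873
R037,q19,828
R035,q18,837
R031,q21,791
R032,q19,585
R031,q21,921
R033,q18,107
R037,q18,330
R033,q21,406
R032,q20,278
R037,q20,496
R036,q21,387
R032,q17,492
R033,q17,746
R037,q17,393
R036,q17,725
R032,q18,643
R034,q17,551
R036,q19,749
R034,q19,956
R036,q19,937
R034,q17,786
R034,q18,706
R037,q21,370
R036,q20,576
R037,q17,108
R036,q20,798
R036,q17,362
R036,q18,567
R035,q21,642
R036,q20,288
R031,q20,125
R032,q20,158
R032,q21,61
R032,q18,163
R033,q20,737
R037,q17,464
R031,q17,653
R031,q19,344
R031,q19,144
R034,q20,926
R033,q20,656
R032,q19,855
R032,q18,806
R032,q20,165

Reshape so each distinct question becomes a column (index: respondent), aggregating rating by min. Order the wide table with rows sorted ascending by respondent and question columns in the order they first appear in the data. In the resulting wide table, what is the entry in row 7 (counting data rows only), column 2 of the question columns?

330

With rows sorted ascending by respondent, row 7 is respondent=R037. question columns in first-appearance order: q19, q18, q21, q17, q20; column 2 is q18.
Long rows with respondent=R037, question=q18: min(848, 961, 330) = 330.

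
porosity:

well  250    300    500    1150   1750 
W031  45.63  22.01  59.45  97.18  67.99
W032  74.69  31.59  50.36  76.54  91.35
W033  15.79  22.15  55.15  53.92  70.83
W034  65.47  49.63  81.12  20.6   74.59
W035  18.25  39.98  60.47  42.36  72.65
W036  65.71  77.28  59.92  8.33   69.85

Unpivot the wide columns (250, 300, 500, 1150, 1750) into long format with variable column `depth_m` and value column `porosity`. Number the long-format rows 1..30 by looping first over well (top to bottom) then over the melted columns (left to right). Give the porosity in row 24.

30 rows total (6 × 5). Row 24: index ⌊(24-1)/5⌋ = 4 into well → W035; (24-1) mod 5 = 3 into the melted columns → 1150.
So row 24 is (W035, 1150, 42.36); porosity = 42.36.

42.36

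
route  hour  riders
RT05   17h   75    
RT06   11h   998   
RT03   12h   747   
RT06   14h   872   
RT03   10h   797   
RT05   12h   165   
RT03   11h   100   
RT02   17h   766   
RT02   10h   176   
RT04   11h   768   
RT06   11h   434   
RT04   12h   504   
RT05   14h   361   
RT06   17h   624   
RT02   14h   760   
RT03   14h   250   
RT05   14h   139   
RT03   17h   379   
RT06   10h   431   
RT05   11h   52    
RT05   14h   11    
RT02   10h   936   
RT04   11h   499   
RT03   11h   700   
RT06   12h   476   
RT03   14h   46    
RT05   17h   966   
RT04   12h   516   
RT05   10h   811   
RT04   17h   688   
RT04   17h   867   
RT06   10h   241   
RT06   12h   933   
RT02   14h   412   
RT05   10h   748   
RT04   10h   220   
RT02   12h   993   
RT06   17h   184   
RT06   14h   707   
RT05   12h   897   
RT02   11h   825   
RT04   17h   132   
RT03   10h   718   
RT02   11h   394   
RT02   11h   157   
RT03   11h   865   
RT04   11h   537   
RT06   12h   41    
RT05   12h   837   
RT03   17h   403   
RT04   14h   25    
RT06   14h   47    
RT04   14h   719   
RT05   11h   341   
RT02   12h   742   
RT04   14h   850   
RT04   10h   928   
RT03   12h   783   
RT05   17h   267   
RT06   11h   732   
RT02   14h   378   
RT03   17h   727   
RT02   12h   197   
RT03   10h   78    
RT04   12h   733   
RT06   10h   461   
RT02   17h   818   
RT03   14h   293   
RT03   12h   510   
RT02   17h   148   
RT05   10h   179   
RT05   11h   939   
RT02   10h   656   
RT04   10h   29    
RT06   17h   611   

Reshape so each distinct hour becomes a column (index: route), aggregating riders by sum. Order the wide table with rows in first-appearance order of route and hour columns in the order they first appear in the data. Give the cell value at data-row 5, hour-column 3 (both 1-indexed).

1753

With rows in first-appearance order of route, row 5 is route=RT04. hour columns in first-appearance order: 17h, 11h, 12h, 14h, 10h; column 3 is 12h.
Long rows with route=RT04, hour=12h: 504 + 516 + 733 = 1753.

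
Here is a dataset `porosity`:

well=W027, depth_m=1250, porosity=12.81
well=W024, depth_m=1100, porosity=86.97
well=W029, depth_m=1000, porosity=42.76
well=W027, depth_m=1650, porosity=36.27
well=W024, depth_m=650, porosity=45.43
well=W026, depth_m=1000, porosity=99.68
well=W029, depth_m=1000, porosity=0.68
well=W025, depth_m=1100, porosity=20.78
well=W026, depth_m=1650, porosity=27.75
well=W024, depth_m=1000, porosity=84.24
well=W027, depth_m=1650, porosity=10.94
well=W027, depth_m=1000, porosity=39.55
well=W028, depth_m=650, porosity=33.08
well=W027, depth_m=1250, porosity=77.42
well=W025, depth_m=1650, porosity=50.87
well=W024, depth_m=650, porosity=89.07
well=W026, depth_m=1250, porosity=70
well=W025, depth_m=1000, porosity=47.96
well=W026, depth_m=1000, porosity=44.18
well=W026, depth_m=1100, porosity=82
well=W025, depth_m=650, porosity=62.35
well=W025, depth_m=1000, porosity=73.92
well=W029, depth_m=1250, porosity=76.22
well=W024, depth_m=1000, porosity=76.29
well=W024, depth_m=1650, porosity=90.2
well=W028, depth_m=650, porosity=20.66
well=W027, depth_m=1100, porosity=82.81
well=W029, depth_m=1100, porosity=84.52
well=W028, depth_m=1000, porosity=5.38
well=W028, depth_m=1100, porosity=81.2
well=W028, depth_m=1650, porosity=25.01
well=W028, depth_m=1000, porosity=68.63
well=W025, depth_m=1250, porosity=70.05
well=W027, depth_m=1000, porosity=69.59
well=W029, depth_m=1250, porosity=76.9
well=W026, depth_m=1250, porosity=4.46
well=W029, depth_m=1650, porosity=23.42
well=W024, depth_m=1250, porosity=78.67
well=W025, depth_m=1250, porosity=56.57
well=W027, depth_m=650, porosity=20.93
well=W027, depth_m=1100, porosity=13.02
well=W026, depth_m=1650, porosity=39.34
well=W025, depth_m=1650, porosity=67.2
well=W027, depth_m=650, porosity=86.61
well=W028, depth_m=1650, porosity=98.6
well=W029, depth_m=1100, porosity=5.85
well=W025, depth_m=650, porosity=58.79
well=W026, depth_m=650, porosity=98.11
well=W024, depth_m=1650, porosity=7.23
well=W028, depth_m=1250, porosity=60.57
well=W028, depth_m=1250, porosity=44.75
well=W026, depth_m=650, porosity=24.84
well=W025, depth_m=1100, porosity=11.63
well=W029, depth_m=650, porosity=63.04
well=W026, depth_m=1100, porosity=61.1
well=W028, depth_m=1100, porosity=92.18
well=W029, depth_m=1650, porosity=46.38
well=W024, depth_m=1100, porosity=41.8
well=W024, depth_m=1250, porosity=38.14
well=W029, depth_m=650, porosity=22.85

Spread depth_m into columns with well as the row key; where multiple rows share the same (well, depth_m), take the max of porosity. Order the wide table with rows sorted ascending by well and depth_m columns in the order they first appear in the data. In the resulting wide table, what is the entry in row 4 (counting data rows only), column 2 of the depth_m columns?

With rows sorted ascending by well, row 4 is well=W027. depth_m columns in first-appearance order: 1250, 1100, 1000, 1650, 650; column 2 is 1100.
Long rows with well=W027, depth_m=1100: max(82.81, 13.02) = 82.81.

82.81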